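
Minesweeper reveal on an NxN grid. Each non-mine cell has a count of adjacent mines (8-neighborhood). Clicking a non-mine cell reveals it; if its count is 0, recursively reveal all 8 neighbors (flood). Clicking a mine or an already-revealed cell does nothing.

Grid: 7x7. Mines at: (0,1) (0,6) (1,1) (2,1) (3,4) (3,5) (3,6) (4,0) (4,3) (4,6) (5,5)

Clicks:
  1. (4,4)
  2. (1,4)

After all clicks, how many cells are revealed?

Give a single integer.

Click 1 (4,4) count=4: revealed 1 new [(4,4)] -> total=1
Click 2 (1,4) count=0: revealed 12 new [(0,2) (0,3) (0,4) (0,5) (1,2) (1,3) (1,4) (1,5) (2,2) (2,3) (2,4) (2,5)] -> total=13

Answer: 13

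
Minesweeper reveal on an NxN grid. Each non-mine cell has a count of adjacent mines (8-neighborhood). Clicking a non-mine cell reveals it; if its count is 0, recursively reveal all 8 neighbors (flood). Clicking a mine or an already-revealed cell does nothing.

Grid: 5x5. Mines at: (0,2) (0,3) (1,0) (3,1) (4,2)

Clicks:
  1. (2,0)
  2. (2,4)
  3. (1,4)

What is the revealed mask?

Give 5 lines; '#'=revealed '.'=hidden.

Answer: .....
..###
#.###
..###
...##

Derivation:
Click 1 (2,0) count=2: revealed 1 new [(2,0)] -> total=1
Click 2 (2,4) count=0: revealed 11 new [(1,2) (1,3) (1,4) (2,2) (2,3) (2,4) (3,2) (3,3) (3,4) (4,3) (4,4)] -> total=12
Click 3 (1,4) count=1: revealed 0 new [(none)] -> total=12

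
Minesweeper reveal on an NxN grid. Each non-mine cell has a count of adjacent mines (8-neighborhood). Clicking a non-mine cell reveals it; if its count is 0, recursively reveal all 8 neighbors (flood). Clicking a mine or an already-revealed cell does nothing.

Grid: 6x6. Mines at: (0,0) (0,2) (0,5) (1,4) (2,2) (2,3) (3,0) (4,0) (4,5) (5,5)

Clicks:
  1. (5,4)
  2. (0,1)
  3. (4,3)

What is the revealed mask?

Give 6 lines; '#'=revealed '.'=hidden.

Answer: .#....
......
......
.####.
.####.
.####.

Derivation:
Click 1 (5,4) count=2: revealed 1 new [(5,4)] -> total=1
Click 2 (0,1) count=2: revealed 1 new [(0,1)] -> total=2
Click 3 (4,3) count=0: revealed 11 new [(3,1) (3,2) (3,3) (3,4) (4,1) (4,2) (4,3) (4,4) (5,1) (5,2) (5,3)] -> total=13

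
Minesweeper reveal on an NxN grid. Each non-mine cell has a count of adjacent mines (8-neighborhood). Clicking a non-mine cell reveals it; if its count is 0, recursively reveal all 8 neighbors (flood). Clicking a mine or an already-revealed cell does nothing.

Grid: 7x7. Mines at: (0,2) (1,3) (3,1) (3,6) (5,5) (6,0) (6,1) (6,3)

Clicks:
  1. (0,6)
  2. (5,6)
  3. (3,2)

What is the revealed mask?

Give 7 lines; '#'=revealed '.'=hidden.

Click 1 (0,6) count=0: revealed 9 new [(0,4) (0,5) (0,6) (1,4) (1,5) (1,6) (2,4) (2,5) (2,6)] -> total=9
Click 2 (5,6) count=1: revealed 1 new [(5,6)] -> total=10
Click 3 (3,2) count=1: revealed 1 new [(3,2)] -> total=11

Answer: ....###
....###
....###
..#....
.......
......#
.......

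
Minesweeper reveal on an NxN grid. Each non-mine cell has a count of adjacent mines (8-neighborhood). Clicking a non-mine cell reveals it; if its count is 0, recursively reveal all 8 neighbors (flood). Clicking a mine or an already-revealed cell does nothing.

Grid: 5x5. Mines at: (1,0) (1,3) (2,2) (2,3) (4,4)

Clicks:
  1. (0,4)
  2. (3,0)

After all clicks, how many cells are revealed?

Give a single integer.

Answer: 11

Derivation:
Click 1 (0,4) count=1: revealed 1 new [(0,4)] -> total=1
Click 2 (3,0) count=0: revealed 10 new [(2,0) (2,1) (3,0) (3,1) (3,2) (3,3) (4,0) (4,1) (4,2) (4,3)] -> total=11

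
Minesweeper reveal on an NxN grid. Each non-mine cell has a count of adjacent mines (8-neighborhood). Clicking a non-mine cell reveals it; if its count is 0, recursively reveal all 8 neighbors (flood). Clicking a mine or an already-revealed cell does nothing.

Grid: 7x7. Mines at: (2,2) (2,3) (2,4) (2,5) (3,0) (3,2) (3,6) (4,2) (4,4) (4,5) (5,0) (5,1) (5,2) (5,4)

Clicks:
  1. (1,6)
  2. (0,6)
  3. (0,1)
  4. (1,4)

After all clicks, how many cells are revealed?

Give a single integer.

Click 1 (1,6) count=1: revealed 1 new [(1,6)] -> total=1
Click 2 (0,6) count=0: revealed 15 new [(0,0) (0,1) (0,2) (0,3) (0,4) (0,5) (0,6) (1,0) (1,1) (1,2) (1,3) (1,4) (1,5) (2,0) (2,1)] -> total=16
Click 3 (0,1) count=0: revealed 0 new [(none)] -> total=16
Click 4 (1,4) count=3: revealed 0 new [(none)] -> total=16

Answer: 16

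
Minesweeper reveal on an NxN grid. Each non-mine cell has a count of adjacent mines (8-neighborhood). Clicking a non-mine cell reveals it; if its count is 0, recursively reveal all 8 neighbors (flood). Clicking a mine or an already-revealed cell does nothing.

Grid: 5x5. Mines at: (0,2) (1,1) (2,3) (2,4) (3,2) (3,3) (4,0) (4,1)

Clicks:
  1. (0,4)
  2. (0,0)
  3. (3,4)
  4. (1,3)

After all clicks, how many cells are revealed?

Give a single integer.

Answer: 6

Derivation:
Click 1 (0,4) count=0: revealed 4 new [(0,3) (0,4) (1,3) (1,4)] -> total=4
Click 2 (0,0) count=1: revealed 1 new [(0,0)] -> total=5
Click 3 (3,4) count=3: revealed 1 new [(3,4)] -> total=6
Click 4 (1,3) count=3: revealed 0 new [(none)] -> total=6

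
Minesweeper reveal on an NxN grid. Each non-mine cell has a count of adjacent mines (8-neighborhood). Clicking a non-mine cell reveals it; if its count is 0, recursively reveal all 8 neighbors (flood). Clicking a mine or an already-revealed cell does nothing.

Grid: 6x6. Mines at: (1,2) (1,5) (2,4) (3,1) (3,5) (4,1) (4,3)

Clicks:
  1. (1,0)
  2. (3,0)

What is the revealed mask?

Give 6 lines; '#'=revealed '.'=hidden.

Click 1 (1,0) count=0: revealed 6 new [(0,0) (0,1) (1,0) (1,1) (2,0) (2,1)] -> total=6
Click 2 (3,0) count=2: revealed 1 new [(3,0)] -> total=7

Answer: ##....
##....
##....
#.....
......
......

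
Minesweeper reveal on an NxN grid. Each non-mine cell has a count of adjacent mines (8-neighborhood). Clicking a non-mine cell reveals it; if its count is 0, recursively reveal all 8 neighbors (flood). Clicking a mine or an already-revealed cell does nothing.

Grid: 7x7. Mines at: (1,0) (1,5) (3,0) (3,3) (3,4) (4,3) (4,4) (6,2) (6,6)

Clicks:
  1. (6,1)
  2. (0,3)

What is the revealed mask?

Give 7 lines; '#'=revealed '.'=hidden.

Click 1 (6,1) count=1: revealed 1 new [(6,1)] -> total=1
Click 2 (0,3) count=0: revealed 12 new [(0,1) (0,2) (0,3) (0,4) (1,1) (1,2) (1,3) (1,4) (2,1) (2,2) (2,3) (2,4)] -> total=13

Answer: .####..
.####..
.####..
.......
.......
.......
.#.....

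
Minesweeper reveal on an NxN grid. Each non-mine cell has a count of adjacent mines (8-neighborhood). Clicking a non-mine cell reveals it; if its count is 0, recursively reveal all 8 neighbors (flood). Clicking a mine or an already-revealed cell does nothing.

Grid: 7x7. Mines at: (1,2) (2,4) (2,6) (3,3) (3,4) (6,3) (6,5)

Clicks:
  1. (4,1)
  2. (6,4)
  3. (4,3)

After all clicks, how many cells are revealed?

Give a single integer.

Answer: 21

Derivation:
Click 1 (4,1) count=0: revealed 19 new [(0,0) (0,1) (1,0) (1,1) (2,0) (2,1) (2,2) (3,0) (3,1) (3,2) (4,0) (4,1) (4,2) (5,0) (5,1) (5,2) (6,0) (6,1) (6,2)] -> total=19
Click 2 (6,4) count=2: revealed 1 new [(6,4)] -> total=20
Click 3 (4,3) count=2: revealed 1 new [(4,3)] -> total=21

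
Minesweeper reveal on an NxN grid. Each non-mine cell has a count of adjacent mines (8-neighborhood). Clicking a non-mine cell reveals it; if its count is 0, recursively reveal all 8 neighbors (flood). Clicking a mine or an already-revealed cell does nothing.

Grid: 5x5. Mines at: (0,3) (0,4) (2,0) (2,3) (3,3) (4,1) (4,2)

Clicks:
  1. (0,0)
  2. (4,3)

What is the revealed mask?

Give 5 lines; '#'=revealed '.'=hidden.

Click 1 (0,0) count=0: revealed 6 new [(0,0) (0,1) (0,2) (1,0) (1,1) (1,2)] -> total=6
Click 2 (4,3) count=2: revealed 1 new [(4,3)] -> total=7

Answer: ###..
###..
.....
.....
...#.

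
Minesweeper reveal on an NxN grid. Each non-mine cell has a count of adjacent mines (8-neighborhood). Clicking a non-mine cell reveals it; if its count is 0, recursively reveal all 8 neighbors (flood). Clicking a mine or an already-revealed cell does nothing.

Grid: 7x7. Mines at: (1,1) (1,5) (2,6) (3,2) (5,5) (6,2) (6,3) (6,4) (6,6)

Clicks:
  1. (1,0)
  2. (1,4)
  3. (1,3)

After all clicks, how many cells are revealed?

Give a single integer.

Answer: 10

Derivation:
Click 1 (1,0) count=1: revealed 1 new [(1,0)] -> total=1
Click 2 (1,4) count=1: revealed 1 new [(1,4)] -> total=2
Click 3 (1,3) count=0: revealed 8 new [(0,2) (0,3) (0,4) (1,2) (1,3) (2,2) (2,3) (2,4)] -> total=10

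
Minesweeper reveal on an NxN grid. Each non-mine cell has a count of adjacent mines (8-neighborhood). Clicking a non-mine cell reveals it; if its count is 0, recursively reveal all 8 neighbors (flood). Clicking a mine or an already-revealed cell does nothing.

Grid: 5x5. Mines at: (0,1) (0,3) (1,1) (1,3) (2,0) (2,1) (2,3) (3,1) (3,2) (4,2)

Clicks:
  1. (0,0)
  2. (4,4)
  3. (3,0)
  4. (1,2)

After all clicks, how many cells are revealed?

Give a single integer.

Click 1 (0,0) count=2: revealed 1 new [(0,0)] -> total=1
Click 2 (4,4) count=0: revealed 4 new [(3,3) (3,4) (4,3) (4,4)] -> total=5
Click 3 (3,0) count=3: revealed 1 new [(3,0)] -> total=6
Click 4 (1,2) count=6: revealed 1 new [(1,2)] -> total=7

Answer: 7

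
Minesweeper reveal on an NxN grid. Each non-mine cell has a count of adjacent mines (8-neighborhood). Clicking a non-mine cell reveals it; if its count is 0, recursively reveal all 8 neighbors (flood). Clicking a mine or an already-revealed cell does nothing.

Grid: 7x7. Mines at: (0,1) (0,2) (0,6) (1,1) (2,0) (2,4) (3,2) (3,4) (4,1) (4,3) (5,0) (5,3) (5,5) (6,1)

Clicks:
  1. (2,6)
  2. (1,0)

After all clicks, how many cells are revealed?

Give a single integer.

Click 1 (2,6) count=0: revealed 8 new [(1,5) (1,6) (2,5) (2,6) (3,5) (3,6) (4,5) (4,6)] -> total=8
Click 2 (1,0) count=3: revealed 1 new [(1,0)] -> total=9

Answer: 9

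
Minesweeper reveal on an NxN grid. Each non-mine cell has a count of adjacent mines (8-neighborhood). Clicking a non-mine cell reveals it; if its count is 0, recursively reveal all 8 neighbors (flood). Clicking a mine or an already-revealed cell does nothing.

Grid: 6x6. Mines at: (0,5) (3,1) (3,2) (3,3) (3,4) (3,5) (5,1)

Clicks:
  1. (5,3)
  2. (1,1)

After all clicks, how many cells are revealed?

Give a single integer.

Answer: 23

Derivation:
Click 1 (5,3) count=0: revealed 8 new [(4,2) (4,3) (4,4) (4,5) (5,2) (5,3) (5,4) (5,5)] -> total=8
Click 2 (1,1) count=0: revealed 15 new [(0,0) (0,1) (0,2) (0,3) (0,4) (1,0) (1,1) (1,2) (1,3) (1,4) (2,0) (2,1) (2,2) (2,3) (2,4)] -> total=23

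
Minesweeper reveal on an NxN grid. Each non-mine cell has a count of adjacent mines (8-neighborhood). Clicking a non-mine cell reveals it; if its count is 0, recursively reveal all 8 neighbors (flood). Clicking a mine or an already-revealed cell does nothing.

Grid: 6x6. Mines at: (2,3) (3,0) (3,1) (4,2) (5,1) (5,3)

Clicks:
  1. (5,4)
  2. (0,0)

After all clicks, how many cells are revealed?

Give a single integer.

Answer: 23

Derivation:
Click 1 (5,4) count=1: revealed 1 new [(5,4)] -> total=1
Click 2 (0,0) count=0: revealed 22 new [(0,0) (0,1) (0,2) (0,3) (0,4) (0,5) (1,0) (1,1) (1,2) (1,3) (1,4) (1,5) (2,0) (2,1) (2,2) (2,4) (2,5) (3,4) (3,5) (4,4) (4,5) (5,5)] -> total=23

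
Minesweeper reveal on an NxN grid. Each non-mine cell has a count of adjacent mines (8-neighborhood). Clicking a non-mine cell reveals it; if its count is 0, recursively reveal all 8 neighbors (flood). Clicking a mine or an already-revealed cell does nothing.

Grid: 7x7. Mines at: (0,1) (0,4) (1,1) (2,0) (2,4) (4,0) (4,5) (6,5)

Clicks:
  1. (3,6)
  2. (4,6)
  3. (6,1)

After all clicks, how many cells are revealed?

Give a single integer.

Answer: 23

Derivation:
Click 1 (3,6) count=1: revealed 1 new [(3,6)] -> total=1
Click 2 (4,6) count=1: revealed 1 new [(4,6)] -> total=2
Click 3 (6,1) count=0: revealed 21 new [(2,1) (2,2) (2,3) (3,1) (3,2) (3,3) (3,4) (4,1) (4,2) (4,3) (4,4) (5,0) (5,1) (5,2) (5,3) (5,4) (6,0) (6,1) (6,2) (6,3) (6,4)] -> total=23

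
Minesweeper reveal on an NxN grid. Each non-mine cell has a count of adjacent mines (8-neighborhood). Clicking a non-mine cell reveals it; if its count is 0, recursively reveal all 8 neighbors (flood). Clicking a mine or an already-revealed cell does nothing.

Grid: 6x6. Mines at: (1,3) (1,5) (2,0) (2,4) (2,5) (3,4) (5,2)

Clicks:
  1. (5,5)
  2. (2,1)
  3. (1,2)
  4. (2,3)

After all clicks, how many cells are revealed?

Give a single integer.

Click 1 (5,5) count=0: revealed 6 new [(4,3) (4,4) (4,5) (5,3) (5,4) (5,5)] -> total=6
Click 2 (2,1) count=1: revealed 1 new [(2,1)] -> total=7
Click 3 (1,2) count=1: revealed 1 new [(1,2)] -> total=8
Click 4 (2,3) count=3: revealed 1 new [(2,3)] -> total=9

Answer: 9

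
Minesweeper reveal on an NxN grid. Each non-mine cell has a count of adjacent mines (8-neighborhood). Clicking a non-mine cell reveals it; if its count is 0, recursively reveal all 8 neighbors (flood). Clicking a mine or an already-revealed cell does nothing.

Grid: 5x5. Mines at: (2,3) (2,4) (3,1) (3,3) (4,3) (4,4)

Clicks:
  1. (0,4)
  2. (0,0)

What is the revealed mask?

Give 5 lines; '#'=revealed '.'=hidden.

Click 1 (0,4) count=0: revealed 13 new [(0,0) (0,1) (0,2) (0,3) (0,4) (1,0) (1,1) (1,2) (1,3) (1,4) (2,0) (2,1) (2,2)] -> total=13
Click 2 (0,0) count=0: revealed 0 new [(none)] -> total=13

Answer: #####
#####
###..
.....
.....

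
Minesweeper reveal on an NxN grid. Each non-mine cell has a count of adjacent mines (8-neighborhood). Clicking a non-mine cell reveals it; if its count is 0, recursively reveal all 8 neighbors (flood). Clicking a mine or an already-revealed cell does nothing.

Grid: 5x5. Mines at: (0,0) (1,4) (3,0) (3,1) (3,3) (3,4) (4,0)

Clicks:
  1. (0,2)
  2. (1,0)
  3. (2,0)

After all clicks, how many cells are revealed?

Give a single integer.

Click 1 (0,2) count=0: revealed 9 new [(0,1) (0,2) (0,3) (1,1) (1,2) (1,3) (2,1) (2,2) (2,3)] -> total=9
Click 2 (1,0) count=1: revealed 1 new [(1,0)] -> total=10
Click 3 (2,0) count=2: revealed 1 new [(2,0)] -> total=11

Answer: 11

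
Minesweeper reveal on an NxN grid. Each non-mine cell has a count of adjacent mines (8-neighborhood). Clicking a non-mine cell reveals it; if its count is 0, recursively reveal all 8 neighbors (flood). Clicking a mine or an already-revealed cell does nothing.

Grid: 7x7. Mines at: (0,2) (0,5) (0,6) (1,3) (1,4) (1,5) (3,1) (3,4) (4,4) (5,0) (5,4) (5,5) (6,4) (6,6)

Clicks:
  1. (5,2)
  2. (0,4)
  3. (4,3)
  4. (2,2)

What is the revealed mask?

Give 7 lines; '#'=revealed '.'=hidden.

Click 1 (5,2) count=0: revealed 9 new [(4,1) (4,2) (4,3) (5,1) (5,2) (5,3) (6,1) (6,2) (6,3)] -> total=9
Click 2 (0,4) count=4: revealed 1 new [(0,4)] -> total=10
Click 3 (4,3) count=3: revealed 0 new [(none)] -> total=10
Click 4 (2,2) count=2: revealed 1 new [(2,2)] -> total=11

Answer: ....#..
.......
..#....
.......
.###...
.###...
.###...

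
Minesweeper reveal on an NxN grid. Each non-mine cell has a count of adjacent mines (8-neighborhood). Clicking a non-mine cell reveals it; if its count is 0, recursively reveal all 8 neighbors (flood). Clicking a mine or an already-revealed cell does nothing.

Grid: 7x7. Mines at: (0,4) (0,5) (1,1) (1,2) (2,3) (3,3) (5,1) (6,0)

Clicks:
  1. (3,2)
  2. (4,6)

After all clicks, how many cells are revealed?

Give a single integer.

Answer: 25

Derivation:
Click 1 (3,2) count=2: revealed 1 new [(3,2)] -> total=1
Click 2 (4,6) count=0: revealed 24 new [(1,4) (1,5) (1,6) (2,4) (2,5) (2,6) (3,4) (3,5) (3,6) (4,2) (4,3) (4,4) (4,5) (4,6) (5,2) (5,3) (5,4) (5,5) (5,6) (6,2) (6,3) (6,4) (6,5) (6,6)] -> total=25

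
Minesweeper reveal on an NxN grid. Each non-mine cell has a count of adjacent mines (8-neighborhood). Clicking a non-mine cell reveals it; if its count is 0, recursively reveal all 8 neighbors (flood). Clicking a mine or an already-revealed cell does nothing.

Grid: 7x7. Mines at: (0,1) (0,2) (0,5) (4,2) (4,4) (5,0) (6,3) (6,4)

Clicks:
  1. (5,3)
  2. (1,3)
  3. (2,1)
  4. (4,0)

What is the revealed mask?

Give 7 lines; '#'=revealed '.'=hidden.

Answer: .......
#######
#######
#######
##...##
...#.##
.....##

Derivation:
Click 1 (5,3) count=4: revealed 1 new [(5,3)] -> total=1
Click 2 (1,3) count=1: revealed 1 new [(1,3)] -> total=2
Click 3 (2,1) count=0: revealed 28 new [(1,0) (1,1) (1,2) (1,4) (1,5) (1,6) (2,0) (2,1) (2,2) (2,3) (2,4) (2,5) (2,6) (3,0) (3,1) (3,2) (3,3) (3,4) (3,5) (3,6) (4,0) (4,1) (4,5) (4,6) (5,5) (5,6) (6,5) (6,6)] -> total=30
Click 4 (4,0) count=1: revealed 0 new [(none)] -> total=30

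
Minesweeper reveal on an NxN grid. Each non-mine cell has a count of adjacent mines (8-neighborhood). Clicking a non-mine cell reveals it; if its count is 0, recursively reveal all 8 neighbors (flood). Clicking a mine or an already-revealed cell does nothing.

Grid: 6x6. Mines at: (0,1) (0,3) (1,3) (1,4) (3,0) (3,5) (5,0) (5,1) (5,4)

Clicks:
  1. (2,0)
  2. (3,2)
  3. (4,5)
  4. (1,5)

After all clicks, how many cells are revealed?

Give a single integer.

Answer: 15

Derivation:
Click 1 (2,0) count=1: revealed 1 new [(2,0)] -> total=1
Click 2 (3,2) count=0: revealed 12 new [(2,1) (2,2) (2,3) (2,4) (3,1) (3,2) (3,3) (3,4) (4,1) (4,2) (4,3) (4,4)] -> total=13
Click 3 (4,5) count=2: revealed 1 new [(4,5)] -> total=14
Click 4 (1,5) count=1: revealed 1 new [(1,5)] -> total=15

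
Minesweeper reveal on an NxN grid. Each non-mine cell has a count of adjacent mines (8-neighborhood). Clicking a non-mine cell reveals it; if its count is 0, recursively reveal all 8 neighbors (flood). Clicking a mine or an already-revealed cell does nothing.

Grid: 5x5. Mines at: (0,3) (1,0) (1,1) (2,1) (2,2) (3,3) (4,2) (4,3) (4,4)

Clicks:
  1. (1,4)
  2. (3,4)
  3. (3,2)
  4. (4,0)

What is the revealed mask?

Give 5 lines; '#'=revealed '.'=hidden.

Click 1 (1,4) count=1: revealed 1 new [(1,4)] -> total=1
Click 2 (3,4) count=3: revealed 1 new [(3,4)] -> total=2
Click 3 (3,2) count=5: revealed 1 new [(3,2)] -> total=3
Click 4 (4,0) count=0: revealed 4 new [(3,0) (3,1) (4,0) (4,1)] -> total=7

Answer: .....
....#
.....
###.#
##...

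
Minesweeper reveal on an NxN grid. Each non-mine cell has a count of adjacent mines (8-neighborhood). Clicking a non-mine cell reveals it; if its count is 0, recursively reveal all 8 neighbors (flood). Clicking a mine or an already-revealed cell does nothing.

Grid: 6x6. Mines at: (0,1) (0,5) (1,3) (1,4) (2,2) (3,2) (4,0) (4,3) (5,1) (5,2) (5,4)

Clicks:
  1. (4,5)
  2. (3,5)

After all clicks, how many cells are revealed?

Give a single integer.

Click 1 (4,5) count=1: revealed 1 new [(4,5)] -> total=1
Click 2 (3,5) count=0: revealed 5 new [(2,4) (2,5) (3,4) (3,5) (4,4)] -> total=6

Answer: 6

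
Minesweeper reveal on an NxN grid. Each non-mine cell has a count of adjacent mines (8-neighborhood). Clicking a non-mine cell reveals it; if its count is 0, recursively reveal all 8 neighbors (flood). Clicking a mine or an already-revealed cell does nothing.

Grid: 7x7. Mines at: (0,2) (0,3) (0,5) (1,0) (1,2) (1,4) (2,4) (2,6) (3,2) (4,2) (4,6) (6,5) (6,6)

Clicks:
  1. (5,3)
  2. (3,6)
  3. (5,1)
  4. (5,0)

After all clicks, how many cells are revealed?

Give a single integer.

Click 1 (5,3) count=1: revealed 1 new [(5,3)] -> total=1
Click 2 (3,6) count=2: revealed 1 new [(3,6)] -> total=2
Click 3 (5,1) count=1: revealed 1 new [(5,1)] -> total=3
Click 4 (5,0) count=0: revealed 14 new [(2,0) (2,1) (3,0) (3,1) (4,0) (4,1) (5,0) (5,2) (5,4) (6,0) (6,1) (6,2) (6,3) (6,4)] -> total=17

Answer: 17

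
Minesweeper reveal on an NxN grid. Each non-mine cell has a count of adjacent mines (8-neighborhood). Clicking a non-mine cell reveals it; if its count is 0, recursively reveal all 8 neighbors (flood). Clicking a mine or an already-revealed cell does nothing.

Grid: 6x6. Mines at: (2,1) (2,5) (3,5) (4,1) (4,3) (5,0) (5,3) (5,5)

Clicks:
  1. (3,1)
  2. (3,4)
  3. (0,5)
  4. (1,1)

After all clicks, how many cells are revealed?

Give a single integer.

Click 1 (3,1) count=2: revealed 1 new [(3,1)] -> total=1
Click 2 (3,4) count=3: revealed 1 new [(3,4)] -> total=2
Click 3 (0,5) count=0: revealed 17 new [(0,0) (0,1) (0,2) (0,3) (0,4) (0,5) (1,0) (1,1) (1,2) (1,3) (1,4) (1,5) (2,2) (2,3) (2,4) (3,2) (3,3)] -> total=19
Click 4 (1,1) count=1: revealed 0 new [(none)] -> total=19

Answer: 19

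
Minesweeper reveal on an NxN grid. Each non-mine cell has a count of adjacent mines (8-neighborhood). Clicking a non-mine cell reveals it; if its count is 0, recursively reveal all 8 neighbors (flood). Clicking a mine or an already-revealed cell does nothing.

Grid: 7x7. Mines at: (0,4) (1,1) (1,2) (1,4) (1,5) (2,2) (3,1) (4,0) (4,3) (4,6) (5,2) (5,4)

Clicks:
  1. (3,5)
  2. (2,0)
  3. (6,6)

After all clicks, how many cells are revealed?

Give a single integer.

Click 1 (3,5) count=1: revealed 1 new [(3,5)] -> total=1
Click 2 (2,0) count=2: revealed 1 new [(2,0)] -> total=2
Click 3 (6,6) count=0: revealed 4 new [(5,5) (5,6) (6,5) (6,6)] -> total=6

Answer: 6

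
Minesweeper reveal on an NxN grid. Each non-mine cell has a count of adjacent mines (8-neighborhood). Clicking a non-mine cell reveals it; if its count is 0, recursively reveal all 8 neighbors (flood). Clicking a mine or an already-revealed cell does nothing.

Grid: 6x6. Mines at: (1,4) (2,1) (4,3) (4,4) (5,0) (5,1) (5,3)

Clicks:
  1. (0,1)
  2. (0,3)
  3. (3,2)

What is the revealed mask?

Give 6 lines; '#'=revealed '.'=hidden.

Click 1 (0,1) count=0: revealed 8 new [(0,0) (0,1) (0,2) (0,3) (1,0) (1,1) (1,2) (1,3)] -> total=8
Click 2 (0,3) count=1: revealed 0 new [(none)] -> total=8
Click 3 (3,2) count=2: revealed 1 new [(3,2)] -> total=9

Answer: ####..
####..
......
..#...
......
......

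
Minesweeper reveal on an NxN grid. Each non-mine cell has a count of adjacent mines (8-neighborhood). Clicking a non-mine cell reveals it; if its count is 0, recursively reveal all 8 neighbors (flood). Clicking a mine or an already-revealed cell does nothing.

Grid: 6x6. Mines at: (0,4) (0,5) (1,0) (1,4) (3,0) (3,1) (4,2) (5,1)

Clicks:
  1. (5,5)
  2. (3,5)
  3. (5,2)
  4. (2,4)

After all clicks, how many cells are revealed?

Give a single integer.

Answer: 13

Derivation:
Click 1 (5,5) count=0: revealed 12 new [(2,3) (2,4) (2,5) (3,3) (3,4) (3,5) (4,3) (4,4) (4,5) (5,3) (5,4) (5,5)] -> total=12
Click 2 (3,5) count=0: revealed 0 new [(none)] -> total=12
Click 3 (5,2) count=2: revealed 1 new [(5,2)] -> total=13
Click 4 (2,4) count=1: revealed 0 new [(none)] -> total=13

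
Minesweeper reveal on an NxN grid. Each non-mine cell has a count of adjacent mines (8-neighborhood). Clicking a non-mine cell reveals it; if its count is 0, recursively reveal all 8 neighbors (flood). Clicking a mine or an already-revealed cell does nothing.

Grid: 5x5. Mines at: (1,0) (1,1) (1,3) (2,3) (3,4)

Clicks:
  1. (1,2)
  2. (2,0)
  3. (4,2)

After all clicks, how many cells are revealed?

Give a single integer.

Answer: 12

Derivation:
Click 1 (1,2) count=3: revealed 1 new [(1,2)] -> total=1
Click 2 (2,0) count=2: revealed 1 new [(2,0)] -> total=2
Click 3 (4,2) count=0: revealed 10 new [(2,1) (2,2) (3,0) (3,1) (3,2) (3,3) (4,0) (4,1) (4,2) (4,3)] -> total=12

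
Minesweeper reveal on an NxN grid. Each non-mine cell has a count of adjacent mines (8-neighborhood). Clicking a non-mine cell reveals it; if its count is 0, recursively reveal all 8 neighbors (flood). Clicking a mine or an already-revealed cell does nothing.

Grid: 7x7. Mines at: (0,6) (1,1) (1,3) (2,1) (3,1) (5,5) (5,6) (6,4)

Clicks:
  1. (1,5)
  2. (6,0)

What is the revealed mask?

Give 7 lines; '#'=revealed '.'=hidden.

Click 1 (1,5) count=1: revealed 1 new [(1,5)] -> total=1
Click 2 (6,0) count=0: revealed 28 new [(1,4) (1,6) (2,2) (2,3) (2,4) (2,5) (2,6) (3,2) (3,3) (3,4) (3,5) (3,6) (4,0) (4,1) (4,2) (4,3) (4,4) (4,5) (4,6) (5,0) (5,1) (5,2) (5,3) (5,4) (6,0) (6,1) (6,2) (6,3)] -> total=29

Answer: .......
....###
..#####
..#####
#######
#####..
####...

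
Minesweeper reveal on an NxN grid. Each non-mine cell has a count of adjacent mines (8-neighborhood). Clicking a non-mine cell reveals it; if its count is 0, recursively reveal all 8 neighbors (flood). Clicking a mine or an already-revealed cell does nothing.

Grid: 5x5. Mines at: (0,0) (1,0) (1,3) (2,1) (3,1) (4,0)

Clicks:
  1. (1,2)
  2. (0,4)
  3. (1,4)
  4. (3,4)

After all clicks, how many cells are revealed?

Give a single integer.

Click 1 (1,2) count=2: revealed 1 new [(1,2)] -> total=1
Click 2 (0,4) count=1: revealed 1 new [(0,4)] -> total=2
Click 3 (1,4) count=1: revealed 1 new [(1,4)] -> total=3
Click 4 (3,4) count=0: revealed 9 new [(2,2) (2,3) (2,4) (3,2) (3,3) (3,4) (4,2) (4,3) (4,4)] -> total=12

Answer: 12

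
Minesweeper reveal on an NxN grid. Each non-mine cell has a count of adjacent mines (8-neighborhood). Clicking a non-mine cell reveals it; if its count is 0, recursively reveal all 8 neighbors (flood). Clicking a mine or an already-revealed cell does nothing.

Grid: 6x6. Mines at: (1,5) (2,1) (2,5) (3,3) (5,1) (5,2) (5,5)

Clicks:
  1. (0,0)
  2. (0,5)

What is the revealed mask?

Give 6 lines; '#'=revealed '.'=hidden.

Click 1 (0,0) count=0: revealed 13 new [(0,0) (0,1) (0,2) (0,3) (0,4) (1,0) (1,1) (1,2) (1,3) (1,4) (2,2) (2,3) (2,4)] -> total=13
Click 2 (0,5) count=1: revealed 1 new [(0,5)] -> total=14

Answer: ######
#####.
..###.
......
......
......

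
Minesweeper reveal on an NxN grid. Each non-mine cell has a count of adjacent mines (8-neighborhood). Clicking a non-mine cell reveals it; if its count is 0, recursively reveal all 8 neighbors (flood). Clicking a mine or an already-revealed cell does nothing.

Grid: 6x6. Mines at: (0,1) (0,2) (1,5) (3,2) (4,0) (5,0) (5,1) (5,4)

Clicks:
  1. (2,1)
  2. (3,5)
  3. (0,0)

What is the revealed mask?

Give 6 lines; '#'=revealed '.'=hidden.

Answer: #.....
......
.#.###
...###
...###
......

Derivation:
Click 1 (2,1) count=1: revealed 1 new [(2,1)] -> total=1
Click 2 (3,5) count=0: revealed 9 new [(2,3) (2,4) (2,5) (3,3) (3,4) (3,5) (4,3) (4,4) (4,5)] -> total=10
Click 3 (0,0) count=1: revealed 1 new [(0,0)] -> total=11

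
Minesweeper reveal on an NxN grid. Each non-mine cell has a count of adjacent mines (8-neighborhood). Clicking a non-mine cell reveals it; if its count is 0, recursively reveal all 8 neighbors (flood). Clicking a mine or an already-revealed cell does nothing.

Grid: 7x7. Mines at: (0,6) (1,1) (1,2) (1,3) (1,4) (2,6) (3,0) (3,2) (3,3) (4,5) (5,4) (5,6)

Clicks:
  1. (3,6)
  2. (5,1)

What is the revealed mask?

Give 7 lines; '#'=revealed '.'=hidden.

Click 1 (3,6) count=2: revealed 1 new [(3,6)] -> total=1
Click 2 (5,1) count=0: revealed 12 new [(4,0) (4,1) (4,2) (4,3) (5,0) (5,1) (5,2) (5,3) (6,0) (6,1) (6,2) (6,3)] -> total=13

Answer: .......
.......
.......
......#
####...
####...
####...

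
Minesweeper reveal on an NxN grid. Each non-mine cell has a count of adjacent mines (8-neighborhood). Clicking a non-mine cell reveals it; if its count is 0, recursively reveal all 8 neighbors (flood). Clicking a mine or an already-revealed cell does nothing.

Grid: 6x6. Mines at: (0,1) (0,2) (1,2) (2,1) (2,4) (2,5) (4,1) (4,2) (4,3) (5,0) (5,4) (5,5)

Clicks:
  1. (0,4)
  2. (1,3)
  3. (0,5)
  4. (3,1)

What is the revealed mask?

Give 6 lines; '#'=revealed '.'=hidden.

Answer: ...###
...###
......
.#....
......
......

Derivation:
Click 1 (0,4) count=0: revealed 6 new [(0,3) (0,4) (0,5) (1,3) (1,4) (1,5)] -> total=6
Click 2 (1,3) count=3: revealed 0 new [(none)] -> total=6
Click 3 (0,5) count=0: revealed 0 new [(none)] -> total=6
Click 4 (3,1) count=3: revealed 1 new [(3,1)] -> total=7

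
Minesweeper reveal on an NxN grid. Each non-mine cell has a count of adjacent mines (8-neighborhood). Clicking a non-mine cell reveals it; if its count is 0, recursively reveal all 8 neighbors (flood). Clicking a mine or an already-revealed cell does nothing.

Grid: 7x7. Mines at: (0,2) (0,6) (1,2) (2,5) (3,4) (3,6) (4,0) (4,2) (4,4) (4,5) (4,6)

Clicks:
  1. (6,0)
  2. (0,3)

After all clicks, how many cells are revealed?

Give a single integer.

Click 1 (6,0) count=0: revealed 14 new [(5,0) (5,1) (5,2) (5,3) (5,4) (5,5) (5,6) (6,0) (6,1) (6,2) (6,3) (6,4) (6,5) (6,6)] -> total=14
Click 2 (0,3) count=2: revealed 1 new [(0,3)] -> total=15

Answer: 15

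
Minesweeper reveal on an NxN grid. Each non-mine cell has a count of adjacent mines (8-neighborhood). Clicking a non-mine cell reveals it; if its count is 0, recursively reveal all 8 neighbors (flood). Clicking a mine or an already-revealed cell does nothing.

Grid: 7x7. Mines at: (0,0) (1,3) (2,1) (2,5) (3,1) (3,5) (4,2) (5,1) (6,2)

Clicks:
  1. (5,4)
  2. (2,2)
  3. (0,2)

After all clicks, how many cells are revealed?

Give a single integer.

Click 1 (5,4) count=0: revealed 12 new [(4,3) (4,4) (4,5) (4,6) (5,3) (5,4) (5,5) (5,6) (6,3) (6,4) (6,5) (6,6)] -> total=12
Click 2 (2,2) count=3: revealed 1 new [(2,2)] -> total=13
Click 3 (0,2) count=1: revealed 1 new [(0,2)] -> total=14

Answer: 14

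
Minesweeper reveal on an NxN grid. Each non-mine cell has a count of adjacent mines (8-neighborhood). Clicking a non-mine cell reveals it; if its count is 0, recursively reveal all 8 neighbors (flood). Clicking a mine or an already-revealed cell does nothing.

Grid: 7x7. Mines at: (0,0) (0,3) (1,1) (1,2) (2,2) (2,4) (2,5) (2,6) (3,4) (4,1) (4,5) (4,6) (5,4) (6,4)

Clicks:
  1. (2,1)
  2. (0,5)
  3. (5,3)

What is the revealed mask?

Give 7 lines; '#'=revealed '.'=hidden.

Click 1 (2,1) count=3: revealed 1 new [(2,1)] -> total=1
Click 2 (0,5) count=0: revealed 6 new [(0,4) (0,5) (0,6) (1,4) (1,5) (1,6)] -> total=7
Click 3 (5,3) count=2: revealed 1 new [(5,3)] -> total=8

Answer: ....###
....###
.#.....
.......
.......
...#...
.......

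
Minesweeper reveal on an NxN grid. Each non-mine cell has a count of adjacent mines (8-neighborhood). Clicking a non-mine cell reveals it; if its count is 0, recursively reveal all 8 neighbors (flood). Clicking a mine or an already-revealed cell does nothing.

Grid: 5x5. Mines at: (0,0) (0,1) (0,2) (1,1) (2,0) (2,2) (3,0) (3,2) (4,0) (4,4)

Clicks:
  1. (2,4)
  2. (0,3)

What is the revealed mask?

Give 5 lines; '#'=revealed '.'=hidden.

Answer: ...##
...##
...##
...##
.....

Derivation:
Click 1 (2,4) count=0: revealed 8 new [(0,3) (0,4) (1,3) (1,4) (2,3) (2,4) (3,3) (3,4)] -> total=8
Click 2 (0,3) count=1: revealed 0 new [(none)] -> total=8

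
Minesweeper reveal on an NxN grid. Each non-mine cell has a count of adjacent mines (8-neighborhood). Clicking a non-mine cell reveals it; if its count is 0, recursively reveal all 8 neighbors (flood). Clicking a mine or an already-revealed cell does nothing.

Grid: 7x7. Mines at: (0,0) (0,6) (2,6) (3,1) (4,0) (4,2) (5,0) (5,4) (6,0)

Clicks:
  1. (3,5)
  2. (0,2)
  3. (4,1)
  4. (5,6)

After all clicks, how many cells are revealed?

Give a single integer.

Answer: 29

Derivation:
Click 1 (3,5) count=1: revealed 1 new [(3,5)] -> total=1
Click 2 (0,2) count=0: revealed 21 new [(0,1) (0,2) (0,3) (0,4) (0,5) (1,1) (1,2) (1,3) (1,4) (1,5) (2,1) (2,2) (2,3) (2,4) (2,5) (3,2) (3,3) (3,4) (4,3) (4,4) (4,5)] -> total=22
Click 3 (4,1) count=4: revealed 1 new [(4,1)] -> total=23
Click 4 (5,6) count=0: revealed 6 new [(3,6) (4,6) (5,5) (5,6) (6,5) (6,6)] -> total=29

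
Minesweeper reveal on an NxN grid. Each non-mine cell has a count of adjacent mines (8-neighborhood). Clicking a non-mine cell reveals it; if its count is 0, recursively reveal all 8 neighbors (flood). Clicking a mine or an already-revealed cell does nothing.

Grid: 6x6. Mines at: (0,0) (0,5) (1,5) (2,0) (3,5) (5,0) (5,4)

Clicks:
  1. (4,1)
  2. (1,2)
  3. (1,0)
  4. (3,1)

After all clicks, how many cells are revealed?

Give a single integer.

Answer: 24

Derivation:
Click 1 (4,1) count=1: revealed 1 new [(4,1)] -> total=1
Click 2 (1,2) count=0: revealed 22 new [(0,1) (0,2) (0,3) (0,4) (1,1) (1,2) (1,3) (1,4) (2,1) (2,2) (2,3) (2,4) (3,1) (3,2) (3,3) (3,4) (4,2) (4,3) (4,4) (5,1) (5,2) (5,3)] -> total=23
Click 3 (1,0) count=2: revealed 1 new [(1,0)] -> total=24
Click 4 (3,1) count=1: revealed 0 new [(none)] -> total=24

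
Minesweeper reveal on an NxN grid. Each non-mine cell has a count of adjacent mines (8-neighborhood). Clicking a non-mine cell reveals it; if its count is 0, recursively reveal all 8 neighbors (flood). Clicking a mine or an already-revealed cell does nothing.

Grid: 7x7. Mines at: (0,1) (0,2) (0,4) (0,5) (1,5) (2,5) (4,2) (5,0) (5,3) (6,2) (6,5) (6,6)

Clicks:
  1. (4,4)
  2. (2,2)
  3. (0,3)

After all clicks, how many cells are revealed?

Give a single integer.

Answer: 19

Derivation:
Click 1 (4,4) count=1: revealed 1 new [(4,4)] -> total=1
Click 2 (2,2) count=0: revealed 17 new [(1,0) (1,1) (1,2) (1,3) (1,4) (2,0) (2,1) (2,2) (2,3) (2,4) (3,0) (3,1) (3,2) (3,3) (3,4) (4,0) (4,1)] -> total=18
Click 3 (0,3) count=2: revealed 1 new [(0,3)] -> total=19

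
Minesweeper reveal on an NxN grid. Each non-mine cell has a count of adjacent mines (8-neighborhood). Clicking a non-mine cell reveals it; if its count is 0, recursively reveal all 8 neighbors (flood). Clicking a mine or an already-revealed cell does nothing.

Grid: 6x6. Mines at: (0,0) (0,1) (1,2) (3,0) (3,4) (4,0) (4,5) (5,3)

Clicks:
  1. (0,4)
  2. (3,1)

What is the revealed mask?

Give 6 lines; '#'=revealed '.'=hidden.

Answer: ...###
...###
...###
.#....
......
......

Derivation:
Click 1 (0,4) count=0: revealed 9 new [(0,3) (0,4) (0,5) (1,3) (1,4) (1,5) (2,3) (2,4) (2,5)] -> total=9
Click 2 (3,1) count=2: revealed 1 new [(3,1)] -> total=10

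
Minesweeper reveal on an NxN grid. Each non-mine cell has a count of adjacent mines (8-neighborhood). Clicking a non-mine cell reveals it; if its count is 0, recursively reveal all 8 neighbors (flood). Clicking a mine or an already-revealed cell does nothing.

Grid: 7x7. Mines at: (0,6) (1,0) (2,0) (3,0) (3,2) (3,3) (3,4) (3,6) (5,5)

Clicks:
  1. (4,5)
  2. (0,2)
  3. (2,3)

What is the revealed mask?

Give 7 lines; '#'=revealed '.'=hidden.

Answer: .#####.
.#####.
.#####.
.......
.....#.
.......
.......

Derivation:
Click 1 (4,5) count=3: revealed 1 new [(4,5)] -> total=1
Click 2 (0,2) count=0: revealed 15 new [(0,1) (0,2) (0,3) (0,4) (0,5) (1,1) (1,2) (1,3) (1,4) (1,5) (2,1) (2,2) (2,3) (2,4) (2,5)] -> total=16
Click 3 (2,3) count=3: revealed 0 new [(none)] -> total=16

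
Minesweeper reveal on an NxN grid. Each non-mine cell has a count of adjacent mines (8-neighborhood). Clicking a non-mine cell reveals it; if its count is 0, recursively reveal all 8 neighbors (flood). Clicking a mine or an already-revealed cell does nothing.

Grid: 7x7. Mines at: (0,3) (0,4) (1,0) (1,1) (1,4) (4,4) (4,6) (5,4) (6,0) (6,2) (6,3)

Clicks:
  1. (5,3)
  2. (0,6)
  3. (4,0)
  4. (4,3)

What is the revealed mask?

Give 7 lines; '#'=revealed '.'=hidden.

Answer: .....##
.....##
####.##
####.##
####...
####...
.......

Derivation:
Click 1 (5,3) count=4: revealed 1 new [(5,3)] -> total=1
Click 2 (0,6) count=0: revealed 8 new [(0,5) (0,6) (1,5) (1,6) (2,5) (2,6) (3,5) (3,6)] -> total=9
Click 3 (4,0) count=0: revealed 15 new [(2,0) (2,1) (2,2) (2,3) (3,0) (3,1) (3,2) (3,3) (4,0) (4,1) (4,2) (4,3) (5,0) (5,1) (5,2)] -> total=24
Click 4 (4,3) count=2: revealed 0 new [(none)] -> total=24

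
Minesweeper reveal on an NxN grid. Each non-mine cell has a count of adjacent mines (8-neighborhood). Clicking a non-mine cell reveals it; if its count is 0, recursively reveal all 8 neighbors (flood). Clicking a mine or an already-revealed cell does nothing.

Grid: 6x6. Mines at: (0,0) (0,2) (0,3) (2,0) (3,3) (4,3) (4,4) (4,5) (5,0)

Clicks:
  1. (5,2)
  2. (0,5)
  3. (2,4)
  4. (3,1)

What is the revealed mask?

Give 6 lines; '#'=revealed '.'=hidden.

Answer: ....##
....##
....##
.#..##
......
..#...

Derivation:
Click 1 (5,2) count=1: revealed 1 new [(5,2)] -> total=1
Click 2 (0,5) count=0: revealed 8 new [(0,4) (0,5) (1,4) (1,5) (2,4) (2,5) (3,4) (3,5)] -> total=9
Click 3 (2,4) count=1: revealed 0 new [(none)] -> total=9
Click 4 (3,1) count=1: revealed 1 new [(3,1)] -> total=10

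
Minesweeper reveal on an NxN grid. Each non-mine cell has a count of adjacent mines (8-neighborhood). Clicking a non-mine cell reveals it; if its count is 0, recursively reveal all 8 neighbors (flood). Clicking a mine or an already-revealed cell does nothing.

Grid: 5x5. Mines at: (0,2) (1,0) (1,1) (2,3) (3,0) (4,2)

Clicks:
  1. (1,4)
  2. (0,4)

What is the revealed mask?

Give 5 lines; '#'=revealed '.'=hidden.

Click 1 (1,4) count=1: revealed 1 new [(1,4)] -> total=1
Click 2 (0,4) count=0: revealed 3 new [(0,3) (0,4) (1,3)] -> total=4

Answer: ...##
...##
.....
.....
.....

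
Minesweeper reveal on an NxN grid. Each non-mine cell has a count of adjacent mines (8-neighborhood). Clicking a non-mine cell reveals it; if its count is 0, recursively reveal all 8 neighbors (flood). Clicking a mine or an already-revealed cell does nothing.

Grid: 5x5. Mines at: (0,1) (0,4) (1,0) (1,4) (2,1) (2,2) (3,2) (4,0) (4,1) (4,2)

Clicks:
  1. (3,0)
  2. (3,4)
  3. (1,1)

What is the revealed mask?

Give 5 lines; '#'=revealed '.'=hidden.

Answer: .....
.#...
...##
#..##
...##

Derivation:
Click 1 (3,0) count=3: revealed 1 new [(3,0)] -> total=1
Click 2 (3,4) count=0: revealed 6 new [(2,3) (2,4) (3,3) (3,4) (4,3) (4,4)] -> total=7
Click 3 (1,1) count=4: revealed 1 new [(1,1)] -> total=8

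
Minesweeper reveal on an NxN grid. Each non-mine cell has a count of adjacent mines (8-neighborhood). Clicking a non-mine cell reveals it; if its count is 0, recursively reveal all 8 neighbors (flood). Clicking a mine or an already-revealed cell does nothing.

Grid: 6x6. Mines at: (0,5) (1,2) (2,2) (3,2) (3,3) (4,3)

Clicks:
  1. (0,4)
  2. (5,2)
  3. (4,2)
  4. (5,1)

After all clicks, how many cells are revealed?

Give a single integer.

Answer: 15

Derivation:
Click 1 (0,4) count=1: revealed 1 new [(0,4)] -> total=1
Click 2 (5,2) count=1: revealed 1 new [(5,2)] -> total=2
Click 3 (4,2) count=3: revealed 1 new [(4,2)] -> total=3
Click 4 (5,1) count=0: revealed 12 new [(0,0) (0,1) (1,0) (1,1) (2,0) (2,1) (3,0) (3,1) (4,0) (4,1) (5,0) (5,1)] -> total=15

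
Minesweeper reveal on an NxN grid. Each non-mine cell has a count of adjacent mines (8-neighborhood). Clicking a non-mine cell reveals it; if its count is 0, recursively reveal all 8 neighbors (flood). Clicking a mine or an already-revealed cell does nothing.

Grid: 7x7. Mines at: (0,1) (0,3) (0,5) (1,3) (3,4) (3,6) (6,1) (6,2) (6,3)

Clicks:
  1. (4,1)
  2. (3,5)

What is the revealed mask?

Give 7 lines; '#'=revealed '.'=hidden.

Click 1 (4,1) count=0: revealed 19 new [(1,0) (1,1) (1,2) (2,0) (2,1) (2,2) (2,3) (3,0) (3,1) (3,2) (3,3) (4,0) (4,1) (4,2) (4,3) (5,0) (5,1) (5,2) (5,3)] -> total=19
Click 2 (3,5) count=2: revealed 1 new [(3,5)] -> total=20

Answer: .......
###....
####...
####.#.
####...
####...
.......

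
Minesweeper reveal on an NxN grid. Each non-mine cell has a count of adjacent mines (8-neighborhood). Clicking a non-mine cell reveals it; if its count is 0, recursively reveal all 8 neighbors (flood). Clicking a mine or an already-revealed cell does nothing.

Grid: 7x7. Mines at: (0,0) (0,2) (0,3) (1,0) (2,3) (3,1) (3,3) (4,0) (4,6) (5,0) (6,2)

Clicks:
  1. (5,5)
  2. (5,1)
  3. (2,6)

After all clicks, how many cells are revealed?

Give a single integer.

Answer: 14

Derivation:
Click 1 (5,5) count=1: revealed 1 new [(5,5)] -> total=1
Click 2 (5,1) count=3: revealed 1 new [(5,1)] -> total=2
Click 3 (2,6) count=0: revealed 12 new [(0,4) (0,5) (0,6) (1,4) (1,5) (1,6) (2,4) (2,5) (2,6) (3,4) (3,5) (3,6)] -> total=14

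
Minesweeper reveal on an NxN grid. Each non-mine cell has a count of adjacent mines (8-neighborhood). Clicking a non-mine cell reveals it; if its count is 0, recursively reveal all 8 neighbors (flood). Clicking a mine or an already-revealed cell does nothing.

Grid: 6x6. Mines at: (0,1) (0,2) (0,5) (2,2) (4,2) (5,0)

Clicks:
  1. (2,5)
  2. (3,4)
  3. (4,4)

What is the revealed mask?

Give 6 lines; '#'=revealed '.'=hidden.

Click 1 (2,5) count=0: revealed 15 new [(1,3) (1,4) (1,5) (2,3) (2,4) (2,5) (3,3) (3,4) (3,5) (4,3) (4,4) (4,5) (5,3) (5,4) (5,5)] -> total=15
Click 2 (3,4) count=0: revealed 0 new [(none)] -> total=15
Click 3 (4,4) count=0: revealed 0 new [(none)] -> total=15

Answer: ......
...###
...###
...###
...###
...###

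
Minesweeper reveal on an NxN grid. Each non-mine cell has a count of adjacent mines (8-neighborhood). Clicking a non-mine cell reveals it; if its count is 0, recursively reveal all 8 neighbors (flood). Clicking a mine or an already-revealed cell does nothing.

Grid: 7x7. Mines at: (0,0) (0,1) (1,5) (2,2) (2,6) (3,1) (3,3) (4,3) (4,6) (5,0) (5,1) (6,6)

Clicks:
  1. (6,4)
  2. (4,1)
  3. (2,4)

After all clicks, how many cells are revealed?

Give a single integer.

Click 1 (6,4) count=0: revealed 8 new [(5,2) (5,3) (5,4) (5,5) (6,2) (6,3) (6,4) (6,5)] -> total=8
Click 2 (4,1) count=3: revealed 1 new [(4,1)] -> total=9
Click 3 (2,4) count=2: revealed 1 new [(2,4)] -> total=10

Answer: 10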